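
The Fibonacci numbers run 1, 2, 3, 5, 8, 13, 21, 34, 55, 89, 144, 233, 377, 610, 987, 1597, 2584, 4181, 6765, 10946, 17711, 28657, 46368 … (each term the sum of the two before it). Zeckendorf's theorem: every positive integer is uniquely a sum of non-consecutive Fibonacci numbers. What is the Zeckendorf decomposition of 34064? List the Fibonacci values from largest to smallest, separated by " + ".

28657 + 4181 + 987 + 233 + 5 + 1

Greedily peel off the largest Fibonacci term at each step:
subtract 28657 from 34064: 5407 remains
subtract 4181 from 5407: 1226 remains
subtract 987 from 1226: 239 remains
subtract 233 from 239: 6 remains
subtract 5 from 6: 1 remains
subtract 1 from 1: 0 remains
So 34064 = 28657 + 4181 + 987 + 233 + 5 + 1, with no two terms consecutive in the sequence.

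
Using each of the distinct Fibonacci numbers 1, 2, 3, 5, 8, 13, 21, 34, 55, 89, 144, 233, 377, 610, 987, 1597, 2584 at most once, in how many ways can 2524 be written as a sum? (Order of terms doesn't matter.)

Starting from the Zeckendorf form and repeatedly splitting a term F_k into F_{k−1} + F_{k−2} (when neither is already used) reaches every representation.
2524 = 1597+610+233+55+21+8 = 1597+610+233+55+21+5+3 = 1597+610+144+89+55+21+8 = … (25 more), for 28 in all.

28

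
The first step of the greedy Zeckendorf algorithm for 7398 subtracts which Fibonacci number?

6765 ≤ 7398 < 10946, so the largest Fibonacci number not exceeding 7398 is 6765.

6765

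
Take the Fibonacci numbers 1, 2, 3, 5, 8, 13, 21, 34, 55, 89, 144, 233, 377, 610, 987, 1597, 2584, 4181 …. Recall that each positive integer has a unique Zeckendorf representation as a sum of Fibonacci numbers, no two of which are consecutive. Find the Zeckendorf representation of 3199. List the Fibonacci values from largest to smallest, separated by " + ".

Greedily peel off the largest Fibonacci term at each step:
3199: greatest Fibonacci not exceeding it is 2584, leaving 615
615: greatest Fibonacci not exceeding it is 610, leaving 5
5: greatest Fibonacci not exceeding it is 5, leaving 0
So 3199 = 2584 + 610 + 5, with no two terms consecutive in the sequence.

2584 + 610 + 5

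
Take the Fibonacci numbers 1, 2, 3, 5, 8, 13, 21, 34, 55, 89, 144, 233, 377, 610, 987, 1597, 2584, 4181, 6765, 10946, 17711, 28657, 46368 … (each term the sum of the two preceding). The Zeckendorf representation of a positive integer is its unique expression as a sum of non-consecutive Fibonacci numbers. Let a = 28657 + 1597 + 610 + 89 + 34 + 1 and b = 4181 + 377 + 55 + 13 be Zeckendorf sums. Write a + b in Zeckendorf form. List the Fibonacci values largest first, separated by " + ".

The two numbers are 30988 and 4626, so their sum is 35614.
Greedy algorithm:
largest Fibonacci ≤ 35614 is 28657; 35614 − 28657 = 6957
largest Fibonacci ≤ 6957 is 6765; 6957 − 6765 = 192
largest Fibonacci ≤ 192 is 144; 192 − 144 = 48
largest Fibonacci ≤ 48 is 34; 48 − 34 = 14
largest Fibonacci ≤ 14 is 13; 14 − 13 = 1
largest Fibonacci ≤ 1 is 1; 1 − 1 = 0

28657 + 6765 + 144 + 34 + 13 + 1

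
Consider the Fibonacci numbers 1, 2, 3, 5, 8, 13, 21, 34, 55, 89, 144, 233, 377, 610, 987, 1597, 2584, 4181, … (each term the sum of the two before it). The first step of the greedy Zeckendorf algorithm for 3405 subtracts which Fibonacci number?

2584 ≤ 3405 < 4181, so the largest Fibonacci number not exceeding 3405 is 2584.

2584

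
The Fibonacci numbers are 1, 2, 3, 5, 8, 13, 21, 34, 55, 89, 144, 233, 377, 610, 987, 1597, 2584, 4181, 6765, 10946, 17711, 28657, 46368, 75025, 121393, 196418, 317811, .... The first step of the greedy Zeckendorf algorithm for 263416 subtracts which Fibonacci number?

196418

196418 ≤ 263416 < 317811, so the largest Fibonacci number not exceeding 263416 is 196418.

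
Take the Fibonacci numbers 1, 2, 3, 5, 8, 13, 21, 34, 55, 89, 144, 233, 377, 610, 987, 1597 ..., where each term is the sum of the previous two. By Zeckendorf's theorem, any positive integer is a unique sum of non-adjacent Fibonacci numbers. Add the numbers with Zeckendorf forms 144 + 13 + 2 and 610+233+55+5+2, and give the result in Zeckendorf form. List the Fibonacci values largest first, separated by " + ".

987 + 55 + 21 + 1

The two numbers are 159 and 905, so their sum is 1064.
987 ≤ 1064 < 1597, so take 987; remainder 77
55 ≤ 77 < 89, so take 55; remainder 22
21 ≤ 22 < 34, so take 21; remainder 1
1 ≤ 1 < 2, so take 1; remainder 0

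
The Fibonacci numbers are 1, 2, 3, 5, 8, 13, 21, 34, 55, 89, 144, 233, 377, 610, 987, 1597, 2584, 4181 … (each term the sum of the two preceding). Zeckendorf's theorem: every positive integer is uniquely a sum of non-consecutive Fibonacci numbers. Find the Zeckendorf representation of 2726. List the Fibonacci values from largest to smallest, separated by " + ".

2584 + 89 + 34 + 13 + 5 + 1

Repeatedly subtract the largest Fibonacci number that fits:
take 2584 (≤ 2726); 2726 − 2584 = 142
take 89 (≤ 142); 142 − 89 = 53
take 34 (≤ 53); 53 − 34 = 19
take 13 (≤ 19); 19 − 13 = 6
take 5 (≤ 6); 6 − 5 = 1
take 1 (≤ 1); 1 − 1 = 0
So 2726 = 2584 + 89 + 34 + 13 + 5 + 1, with no two terms consecutive in the sequence.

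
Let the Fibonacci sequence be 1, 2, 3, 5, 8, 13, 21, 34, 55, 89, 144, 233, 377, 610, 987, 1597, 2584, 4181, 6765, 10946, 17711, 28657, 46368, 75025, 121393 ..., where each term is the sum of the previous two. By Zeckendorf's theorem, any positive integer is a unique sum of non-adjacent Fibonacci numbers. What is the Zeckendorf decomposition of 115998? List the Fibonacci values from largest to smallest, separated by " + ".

75025 + 28657 + 10946 + 987 + 377 + 5 + 1

115998: greatest Fibonacci not exceeding it is 75025, leaving 40973
40973: greatest Fibonacci not exceeding it is 28657, leaving 12316
12316: greatest Fibonacci not exceeding it is 10946, leaving 1370
1370: greatest Fibonacci not exceeding it is 987, leaving 383
383: greatest Fibonacci not exceeding it is 377, leaving 6
6: greatest Fibonacci not exceeding it is 5, leaving 1
1: greatest Fibonacci not exceeding it is 1, leaving 0
So 115998 = 75025 + 28657 + 10946 + 987 + 377 + 5 + 1, with no two terms consecutive in the sequence.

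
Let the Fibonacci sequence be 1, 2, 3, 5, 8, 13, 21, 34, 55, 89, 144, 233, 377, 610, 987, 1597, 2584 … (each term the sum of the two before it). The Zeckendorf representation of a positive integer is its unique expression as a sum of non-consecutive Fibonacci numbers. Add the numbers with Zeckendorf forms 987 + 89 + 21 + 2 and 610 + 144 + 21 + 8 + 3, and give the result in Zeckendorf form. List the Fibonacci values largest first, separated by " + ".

The two numbers are 1099 and 786, so their sum is 1885.
subtract 1597 from 1885: 288 remains
subtract 233 from 288: 55 remains
subtract 55 from 55: 0 remains

1597 + 233 + 55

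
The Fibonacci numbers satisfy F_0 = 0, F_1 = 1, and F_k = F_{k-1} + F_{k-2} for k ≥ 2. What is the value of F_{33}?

3524578

Iterating the recurrence up to F_{25} = 75025 and F_{24} = 46368:
F_{26} = F_{25} + F_{24} = 75025 + 46368 = 121393
F_{27} = F_{26} + F_{25} = 121393 + 75025 = 196418
F_{28} = F_{27} + F_{26} = 196418 + 121393 = 317811
F_{29} = F_{28} + F_{27} = 317811 + 196418 = 514229
F_{30} = F_{29} + F_{28} = 514229 + 317811 = 832040
F_{31} = F_{30} + F_{29} = 832040 + 514229 = 1346269
F_{32} = F_{31} + F_{30} = 1346269 + 832040 = 2178309
F_{33} = F_{32} + F_{31} = 2178309 + 1346269 = 3524578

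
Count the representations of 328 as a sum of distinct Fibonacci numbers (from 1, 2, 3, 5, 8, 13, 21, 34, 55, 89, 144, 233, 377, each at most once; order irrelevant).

12

328 = 233+89+5+1 = 233+89+3+2+1 = 233+55+34+5+1 = 233+55+34+3+2+1 = 233+55+21+13+5+1 = … (7 more), for 12 in all.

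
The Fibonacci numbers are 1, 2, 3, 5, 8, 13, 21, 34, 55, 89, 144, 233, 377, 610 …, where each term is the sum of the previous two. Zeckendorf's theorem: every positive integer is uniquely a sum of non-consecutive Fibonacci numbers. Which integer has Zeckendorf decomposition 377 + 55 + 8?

440

377 + 55 + 8 = 440.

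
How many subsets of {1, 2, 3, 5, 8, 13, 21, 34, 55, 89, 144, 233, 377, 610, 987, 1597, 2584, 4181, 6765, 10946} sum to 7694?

36

Starting from the Zeckendorf form and repeatedly splitting a term F_k into F_{k−1} + F_{k−2} (when neither is already used) reaches every representation.
7694 = 6765+610+233+55+21+8+2 = 6765+610+233+55+21+5+3+2 = 6765+610+144+89+55+21+8+2 = 4181+2584+610+233+55+21+8+2 = 6765+610+233+55+13+8+5+3+2 = … (31 more), for 36 in all.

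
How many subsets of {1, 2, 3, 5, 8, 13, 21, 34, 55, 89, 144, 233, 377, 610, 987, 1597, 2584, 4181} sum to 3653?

Each representation comes from the Zeckendorf form by replacing some F_k with F_{k−1} + F_{k−2} where possible.
3653 = 2584+987+55+21+5+1 = 2584+987+55+21+3+2+1 = 2584+987+55+13+8+5+1 = … (31 more), for 34 in all.

34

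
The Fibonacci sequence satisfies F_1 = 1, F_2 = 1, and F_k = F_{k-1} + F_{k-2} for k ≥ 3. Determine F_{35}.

Iterating the recurrence up to F_{29} = 514229 and F_{28} = 317811:
F_{30} = F_{29} + F_{28} = 514229 + 317811 = 832040
F_{31} = F_{30} + F_{29} = 832040 + 514229 = 1346269
F_{32} = F_{31} + F_{30} = 1346269 + 832040 = 2178309
F_{33} = F_{32} + F_{31} = 2178309 + 1346269 = 3524578
F_{34} = F_{33} + F_{32} = 3524578 + 2178309 = 5702887
F_{35} = F_{34} + F_{33} = 5702887 + 3524578 = 9227465

9227465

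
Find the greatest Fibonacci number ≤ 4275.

4181

4181 ≤ 4275 < 6765, so the largest Fibonacci number not exceeding 4275 is 4181.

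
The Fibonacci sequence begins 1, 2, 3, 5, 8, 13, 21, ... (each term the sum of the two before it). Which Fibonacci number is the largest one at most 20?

13

13 ≤ 20 < 21, so the largest Fibonacci number not exceeding 20 is 13.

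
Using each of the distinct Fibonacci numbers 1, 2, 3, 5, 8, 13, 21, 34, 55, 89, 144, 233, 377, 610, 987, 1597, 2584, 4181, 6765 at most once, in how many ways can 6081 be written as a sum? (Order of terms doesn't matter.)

32

Starting from the Zeckendorf form and repeatedly splitting a term F_k into F_{k−1} + F_{k−2} (when neither is already used) reaches every representation.
6081 = 4181+1597+233+55+13+2 = 4181+1597+233+55+8+5+2 = 4181+1597+233+34+21+13+2 = 4181+1597+144+89+55+13+2 = 4181+987+610+233+55+13+2 = … (27 more), for 32 in all.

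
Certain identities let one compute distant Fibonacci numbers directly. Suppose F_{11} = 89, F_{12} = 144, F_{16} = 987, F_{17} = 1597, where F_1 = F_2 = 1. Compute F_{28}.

317811

By the addition formula F_{m+n} = F_m F_{n+1} + F_{m−1} F_n with m=12, n=16: F_{28} = 144·1597 + 89·987 = 229968 + 87843 = 317811.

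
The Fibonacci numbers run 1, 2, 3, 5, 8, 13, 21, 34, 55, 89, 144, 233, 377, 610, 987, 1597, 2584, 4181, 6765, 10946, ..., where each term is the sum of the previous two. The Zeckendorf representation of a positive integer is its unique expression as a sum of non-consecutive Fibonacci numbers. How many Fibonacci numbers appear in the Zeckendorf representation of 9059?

7

Repeatedly subtract the largest Fibonacci number that fits:
take 6765 (≤ 9059); 9059 − 6765 = 2294
take 1597 (≤ 2294); 2294 − 1597 = 697
take 610 (≤ 697); 697 − 610 = 87
take 55 (≤ 87); 87 − 55 = 32
take 21 (≤ 32); 32 − 21 = 11
take 8 (≤ 11); 11 − 8 = 3
take 3 (≤ 3); 3 − 3 = 0
9059 = 6765 + 1597 + 610 + 55 + 21 + 8 + 3, which has 7 terms.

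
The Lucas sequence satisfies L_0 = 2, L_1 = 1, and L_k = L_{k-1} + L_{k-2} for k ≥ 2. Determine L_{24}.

103682

Iterating the recurrence up to L_{16} = 2207 and L_{15} = 1364:
L_{17} = L_{16} + L_{15} = 2207 + 1364 = 3571
L_{18} = L_{17} + L_{16} = 3571 + 2207 = 5778
L_{19} = L_{18} + L_{17} = 5778 + 3571 = 9349
L_{20} = L_{19} + L_{18} = 9349 + 5778 = 15127
L_{21} = L_{20} + L_{19} = 15127 + 9349 = 24476
L_{22} = L_{21} + L_{20} = 24476 + 15127 = 39603
L_{23} = L_{22} + L_{21} = 39603 + 24476 = 64079
L_{24} = L_{23} + L_{22} = 64079 + 39603 = 103682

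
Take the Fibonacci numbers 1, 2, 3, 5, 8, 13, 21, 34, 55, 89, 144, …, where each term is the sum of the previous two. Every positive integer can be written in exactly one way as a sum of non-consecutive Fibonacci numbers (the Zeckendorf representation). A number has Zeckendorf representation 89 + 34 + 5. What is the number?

128

89 + 34 + 5 = 128.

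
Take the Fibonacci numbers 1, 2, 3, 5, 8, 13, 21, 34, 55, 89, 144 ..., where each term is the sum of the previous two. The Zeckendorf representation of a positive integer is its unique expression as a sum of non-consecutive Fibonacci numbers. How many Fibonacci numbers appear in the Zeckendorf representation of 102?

2

Greedily peel off the largest Fibonacci term at each step:
subtract 89 from 102: 13 remains
subtract 13 from 13: 0 remains
102 = 89 + 13, which has 2 terms.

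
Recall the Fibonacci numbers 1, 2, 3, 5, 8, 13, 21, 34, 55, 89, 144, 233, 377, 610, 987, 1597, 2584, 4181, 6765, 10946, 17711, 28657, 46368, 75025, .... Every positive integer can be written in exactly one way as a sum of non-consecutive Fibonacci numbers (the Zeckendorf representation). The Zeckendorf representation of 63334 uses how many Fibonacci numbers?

46368 ≤ 63334 < 75025, so take 46368; remainder 16966
10946 ≤ 16966 < 17711, so take 10946; remainder 6020
4181 ≤ 6020 < 6765, so take 4181; remainder 1839
1597 ≤ 1839 < 2584, so take 1597; remainder 242
233 ≤ 242 < 377, so take 233; remainder 9
8 ≤ 9 < 13, so take 8; remainder 1
1 ≤ 1 < 2, so take 1; remainder 0
63334 = 46368 + 10946 + 4181 + 1597 + 233 + 8 + 1, which has 7 terms.

7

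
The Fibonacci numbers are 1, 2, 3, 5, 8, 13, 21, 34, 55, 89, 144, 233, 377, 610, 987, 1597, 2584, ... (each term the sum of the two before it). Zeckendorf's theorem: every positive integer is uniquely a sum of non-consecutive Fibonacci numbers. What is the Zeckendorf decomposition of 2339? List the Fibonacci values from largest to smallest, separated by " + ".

1597 + 610 + 89 + 34 + 8 + 1

Repeatedly subtract the largest Fibonacci number that fits:
1597 ≤ 2339 < 2584, so take 1597; remainder 742
610 ≤ 742 < 987, so take 610; remainder 132
89 ≤ 132 < 144, so take 89; remainder 43
34 ≤ 43 < 55, so take 34; remainder 9
8 ≤ 9 < 13, so take 8; remainder 1
1 ≤ 1 < 2, so take 1; remainder 0
So 2339 = 1597 + 610 + 89 + 34 + 8 + 1, with no two terms consecutive in the sequence.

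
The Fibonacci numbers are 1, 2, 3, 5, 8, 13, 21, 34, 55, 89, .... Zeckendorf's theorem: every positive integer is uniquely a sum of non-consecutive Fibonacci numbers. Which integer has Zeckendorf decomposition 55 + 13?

68

55 + 13 = 68.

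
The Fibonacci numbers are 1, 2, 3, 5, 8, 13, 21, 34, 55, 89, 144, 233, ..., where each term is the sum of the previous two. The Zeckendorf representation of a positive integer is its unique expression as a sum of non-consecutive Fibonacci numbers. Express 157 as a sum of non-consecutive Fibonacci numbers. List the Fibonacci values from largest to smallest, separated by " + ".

157: greatest Fibonacci not exceeding it is 144, leaving 13
13: greatest Fibonacci not exceeding it is 13, leaving 0
So 157 = 144 + 13, with no two terms consecutive in the sequence.

144 + 13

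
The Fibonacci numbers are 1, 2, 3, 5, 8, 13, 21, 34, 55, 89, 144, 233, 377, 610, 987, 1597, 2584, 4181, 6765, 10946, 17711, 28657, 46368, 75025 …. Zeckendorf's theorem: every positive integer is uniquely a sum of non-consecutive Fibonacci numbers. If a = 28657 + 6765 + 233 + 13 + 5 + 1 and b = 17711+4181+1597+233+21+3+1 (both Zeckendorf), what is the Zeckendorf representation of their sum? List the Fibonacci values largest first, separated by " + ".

The two numbers are 35674 and 23747, so their sum is 59421.
59421 − 46368 = 13053
13053 − 10946 = 2107
2107 − 1597 = 510
510 − 377 = 133
133 − 89 = 44
44 − 34 = 10
10 − 8 = 2
2 − 2 = 0

46368 + 10946 + 1597 + 377 + 89 + 34 + 8 + 2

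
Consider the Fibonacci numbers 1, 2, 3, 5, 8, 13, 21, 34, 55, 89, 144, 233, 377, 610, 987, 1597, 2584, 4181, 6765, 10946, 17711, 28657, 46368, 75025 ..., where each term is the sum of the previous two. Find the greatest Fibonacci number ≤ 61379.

46368 ≤ 61379 < 75025, so the largest Fibonacci number not exceeding 61379 is 46368.

46368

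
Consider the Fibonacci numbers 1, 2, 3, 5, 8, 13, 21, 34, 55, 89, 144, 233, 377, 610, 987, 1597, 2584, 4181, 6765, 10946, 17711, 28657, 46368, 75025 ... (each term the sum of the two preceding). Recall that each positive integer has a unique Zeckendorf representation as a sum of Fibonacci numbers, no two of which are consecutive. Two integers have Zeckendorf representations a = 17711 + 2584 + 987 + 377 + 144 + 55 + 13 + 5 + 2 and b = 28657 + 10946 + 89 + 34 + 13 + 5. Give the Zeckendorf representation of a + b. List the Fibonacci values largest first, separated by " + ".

46368 + 10946 + 4181 + 89 + 34 + 3 + 1

The two numbers are 21878 and 39744, so their sum is 61622.
Greedily peel off the largest Fibonacci term at each step:
61622 − 46368 = 15254
15254 − 10946 = 4308
4308 − 4181 = 127
127 − 89 = 38
38 − 34 = 4
4 − 3 = 1
1 − 1 = 0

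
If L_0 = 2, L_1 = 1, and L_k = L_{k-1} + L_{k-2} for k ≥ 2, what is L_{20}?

Iterating the recurrence up to L_{12} = 322 and L_{11} = 199:
L_{13} = L_{12} + L_{11} = 322 + 199 = 521
L_{14} = L_{13} + L_{12} = 521 + 322 = 843
L_{15} = L_{14} + L_{13} = 843 + 521 = 1364
L_{16} = L_{15} + L_{14} = 1364 + 843 = 2207
L_{17} = L_{16} + L_{15} = 2207 + 1364 = 3571
L_{18} = L_{17} + L_{16} = 3571 + 2207 = 5778
L_{19} = L_{18} + L_{17} = 5778 + 3571 = 9349
L_{20} = L_{19} + L_{18} = 9349 + 5778 = 15127

15127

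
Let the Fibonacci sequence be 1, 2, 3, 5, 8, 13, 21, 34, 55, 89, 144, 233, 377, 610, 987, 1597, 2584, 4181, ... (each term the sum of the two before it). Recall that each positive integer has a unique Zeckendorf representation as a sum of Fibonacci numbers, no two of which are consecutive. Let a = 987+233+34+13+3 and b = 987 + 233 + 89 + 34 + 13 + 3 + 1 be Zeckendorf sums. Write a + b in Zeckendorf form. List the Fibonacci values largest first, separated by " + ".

2584 + 34 + 8 + 3 + 1

The two numbers are 1270 and 1360, so their sum is 2630.
Greedily peel off the largest Fibonacci term at each step:
take 2584 (≤ 2630); 2630 − 2584 = 46
take 34 (≤ 46); 46 − 34 = 12
take 8 (≤ 12); 12 − 8 = 4
take 3 (≤ 4); 4 − 3 = 1
take 1 (≤ 1); 1 − 1 = 0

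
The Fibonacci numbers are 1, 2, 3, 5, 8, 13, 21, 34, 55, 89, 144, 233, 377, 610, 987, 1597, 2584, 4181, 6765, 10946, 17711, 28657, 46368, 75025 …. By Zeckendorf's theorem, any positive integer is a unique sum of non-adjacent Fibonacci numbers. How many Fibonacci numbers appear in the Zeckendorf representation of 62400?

8

Greedy algorithm:
subtract 46368 from 62400: 16032 remains
subtract 10946 from 16032: 5086 remains
subtract 4181 from 5086: 905 remains
subtract 610 from 905: 295 remains
subtract 233 from 295: 62 remains
subtract 55 from 62: 7 remains
subtract 5 from 7: 2 remains
subtract 2 from 2: 0 remains
62400 = 46368 + 10946 + 4181 + 610 + 233 + 55 + 5 + 2, which has 8 terms.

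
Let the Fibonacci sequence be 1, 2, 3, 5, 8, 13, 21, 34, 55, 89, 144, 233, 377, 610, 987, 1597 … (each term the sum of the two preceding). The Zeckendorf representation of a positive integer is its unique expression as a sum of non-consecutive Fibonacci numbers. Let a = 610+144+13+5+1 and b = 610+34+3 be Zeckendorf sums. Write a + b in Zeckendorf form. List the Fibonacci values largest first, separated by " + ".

987 + 377 + 55 + 1

The two numbers are 773 and 647, so their sum is 1420.
987 ≤ 1420 < 1597, so take 987; remainder 433
377 ≤ 433 < 610, so take 377; remainder 56
55 ≤ 56 < 89, so take 55; remainder 1
1 ≤ 1 < 2, so take 1; remainder 0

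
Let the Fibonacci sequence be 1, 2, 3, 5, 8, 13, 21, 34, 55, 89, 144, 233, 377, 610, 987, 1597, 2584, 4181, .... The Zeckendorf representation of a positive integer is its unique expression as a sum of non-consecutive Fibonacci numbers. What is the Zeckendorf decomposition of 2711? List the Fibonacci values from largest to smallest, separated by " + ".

Repeatedly subtract the largest Fibonacci number that fits:
subtract 2584 from 2711: 127 remains
subtract 89 from 127: 38 remains
subtract 34 from 38: 4 remains
subtract 3 from 4: 1 remains
subtract 1 from 1: 0 remains
So 2711 = 2584 + 89 + 34 + 3 + 1, with no two terms consecutive in the sequence.

2584 + 89 + 34 + 3 + 1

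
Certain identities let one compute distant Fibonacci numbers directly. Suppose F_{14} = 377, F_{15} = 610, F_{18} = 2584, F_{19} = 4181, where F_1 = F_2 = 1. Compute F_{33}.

By the addition formula F_{m+n} = F_m F_{n+1} + F_{m−1} F_n with m=19, n=14: F_{33} = 4181·610 + 2584·377 = 2550410 + 974168 = 3524578.

3524578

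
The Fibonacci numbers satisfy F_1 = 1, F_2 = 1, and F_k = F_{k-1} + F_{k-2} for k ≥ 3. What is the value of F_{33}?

3524578

Iterating the recurrence up to F_{29} = 514229 and F_{28} = 317811:
F_{30} = F_{29} + F_{28} = 514229 + 317811 = 832040
F_{31} = F_{30} + F_{29} = 832040 + 514229 = 1346269
F_{32} = F_{31} + F_{30} = 1346269 + 832040 = 2178309
F_{33} = F_{32} + F_{31} = 2178309 + 1346269 = 3524578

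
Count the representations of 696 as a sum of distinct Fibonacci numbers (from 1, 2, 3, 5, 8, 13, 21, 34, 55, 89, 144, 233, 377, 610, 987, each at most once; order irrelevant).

12

Starting from the Zeckendorf form and repeatedly splitting a term F_k into F_{k−1} + F_{k−2} (when neither is already used) reaches every representation.
696 = 610+55+21+8+2 = 610+55+21+5+3+2 = 377+233+55+21+8+2 = 610+55+13+8+5+3+2 = … (8 more), for 12 in all.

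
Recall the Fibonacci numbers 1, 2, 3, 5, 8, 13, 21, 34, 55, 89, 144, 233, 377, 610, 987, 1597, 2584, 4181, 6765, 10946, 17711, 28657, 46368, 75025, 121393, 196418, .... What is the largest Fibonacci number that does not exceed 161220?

121393 ≤ 161220 < 196418, so the largest Fibonacci number not exceeding 161220 is 121393.

121393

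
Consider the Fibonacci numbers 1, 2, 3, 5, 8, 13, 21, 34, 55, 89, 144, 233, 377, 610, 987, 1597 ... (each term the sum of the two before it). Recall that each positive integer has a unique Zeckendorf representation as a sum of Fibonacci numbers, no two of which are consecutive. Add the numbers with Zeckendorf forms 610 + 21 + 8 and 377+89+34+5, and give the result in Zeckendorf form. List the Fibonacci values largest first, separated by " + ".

The two numbers are 639 and 505, so their sum is 1144.
subtract 987 from 1144: 157 remains
subtract 144 from 157: 13 remains
subtract 13 from 13: 0 remains

987 + 144 + 13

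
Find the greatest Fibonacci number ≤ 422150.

317811 ≤ 422150 < 514229, so the largest Fibonacci number not exceeding 422150 is 317811.

317811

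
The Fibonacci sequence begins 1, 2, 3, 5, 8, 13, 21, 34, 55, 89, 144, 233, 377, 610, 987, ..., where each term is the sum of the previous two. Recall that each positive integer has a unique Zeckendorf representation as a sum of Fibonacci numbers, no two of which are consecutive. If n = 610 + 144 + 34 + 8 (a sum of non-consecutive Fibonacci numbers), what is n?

610 + 144 + 34 + 8 = 796.

796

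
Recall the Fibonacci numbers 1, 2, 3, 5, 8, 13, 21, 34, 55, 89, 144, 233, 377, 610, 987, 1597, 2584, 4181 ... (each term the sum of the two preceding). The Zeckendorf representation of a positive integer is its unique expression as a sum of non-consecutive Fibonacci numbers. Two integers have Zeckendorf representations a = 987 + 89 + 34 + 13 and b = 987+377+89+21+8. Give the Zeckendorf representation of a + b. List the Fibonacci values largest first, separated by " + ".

The two numbers are 1123 and 1482, so their sum is 2605.
2605 − 2584 = 21
21 − 21 = 0

2584 + 21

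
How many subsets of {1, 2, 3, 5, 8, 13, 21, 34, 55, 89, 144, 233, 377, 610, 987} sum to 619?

Each representation comes from the Zeckendorf form by replacing some F_k with F_{k−1} + F_{k−2} where possible.
619 = 610+8+1 = 610+5+3+1 = 377+233+8+1 = 377+233+5+3+1 = 377+144+89+8+1 = … (5 more), for 10 in all.

10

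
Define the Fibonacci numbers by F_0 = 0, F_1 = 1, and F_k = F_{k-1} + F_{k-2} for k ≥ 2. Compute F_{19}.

Iterating the recurrence up to F_{14} = 377 and F_{13} = 233:
F_{15} = F_{14} + F_{13} = 377 + 233 = 610
F_{16} = F_{15} + F_{14} = 610 + 377 = 987
F_{17} = F_{16} + F_{15} = 987 + 610 = 1597
F_{18} = F_{17} + F_{16} = 1597 + 987 = 2584
F_{19} = F_{18} + F_{17} = 2584 + 1597 = 4181

4181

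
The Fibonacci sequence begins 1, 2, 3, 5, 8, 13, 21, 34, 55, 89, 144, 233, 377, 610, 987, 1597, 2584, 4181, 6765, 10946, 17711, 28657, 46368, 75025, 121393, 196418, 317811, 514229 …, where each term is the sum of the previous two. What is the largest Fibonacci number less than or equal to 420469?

317811

317811 ≤ 420469 < 514229, so the largest Fibonacci number not exceeding 420469 is 317811.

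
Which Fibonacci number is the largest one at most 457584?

317811

317811 ≤ 457584 < 514229, so the largest Fibonacci number not exceeding 457584 is 317811.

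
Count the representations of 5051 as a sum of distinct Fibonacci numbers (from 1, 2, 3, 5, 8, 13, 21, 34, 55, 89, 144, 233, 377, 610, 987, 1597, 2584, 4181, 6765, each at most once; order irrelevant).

5051 = 4181+610+233+21+5+1 = 4181+610+233+21+3+2+1 = 4181+610+233+13+8+5+1 = 4181+610+144+89+21+5+1 = 4181+610+233+13+8+3+2+1 = … (43 more), for 48 in all.

48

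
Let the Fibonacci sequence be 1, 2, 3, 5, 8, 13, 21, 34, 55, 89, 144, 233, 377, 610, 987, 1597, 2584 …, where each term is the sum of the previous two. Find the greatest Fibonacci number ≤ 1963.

1597 ≤ 1963 < 2584, so the largest Fibonacci number not exceeding 1963 is 1597.

1597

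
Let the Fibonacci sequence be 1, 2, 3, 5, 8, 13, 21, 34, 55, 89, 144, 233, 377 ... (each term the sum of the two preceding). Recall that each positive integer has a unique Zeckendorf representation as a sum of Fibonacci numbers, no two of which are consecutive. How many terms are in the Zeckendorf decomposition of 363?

largest Fibonacci ≤ 363 is 233; 363 − 233 = 130
largest Fibonacci ≤ 130 is 89; 130 − 89 = 41
largest Fibonacci ≤ 41 is 34; 41 − 34 = 7
largest Fibonacci ≤ 7 is 5; 7 − 5 = 2
largest Fibonacci ≤ 2 is 2; 2 − 2 = 0
363 = 233 + 89 + 34 + 5 + 2, which has 5 terms.

5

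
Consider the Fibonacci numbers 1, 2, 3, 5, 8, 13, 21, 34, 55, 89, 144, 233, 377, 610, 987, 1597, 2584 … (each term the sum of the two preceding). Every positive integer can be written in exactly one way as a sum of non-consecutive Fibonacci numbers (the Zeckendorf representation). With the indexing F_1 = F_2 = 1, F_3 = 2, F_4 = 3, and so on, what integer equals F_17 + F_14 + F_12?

2118

F_17 + F_14 + F_12 = 1597 + 377 + 144 = 2118.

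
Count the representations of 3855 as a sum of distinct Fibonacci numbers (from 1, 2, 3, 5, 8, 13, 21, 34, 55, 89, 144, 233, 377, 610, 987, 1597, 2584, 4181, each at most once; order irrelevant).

3855 = 2584+987+233+34+13+3+1 = 2584+987+233+34+8+5+3+1 = 2584+987+144+89+34+13+3+1 = 2584+610+377+233+34+13+3+1 = 2584+987+233+21+13+8+5+3+1 = … (16 more), for 21 in all.

21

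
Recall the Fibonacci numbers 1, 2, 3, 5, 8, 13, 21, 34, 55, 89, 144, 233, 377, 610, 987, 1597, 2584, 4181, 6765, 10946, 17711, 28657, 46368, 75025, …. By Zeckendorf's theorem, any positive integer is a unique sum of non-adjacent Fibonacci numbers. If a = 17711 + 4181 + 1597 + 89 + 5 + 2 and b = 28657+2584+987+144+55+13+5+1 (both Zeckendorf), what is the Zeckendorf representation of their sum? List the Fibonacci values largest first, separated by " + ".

46368 + 6765 + 2584 + 233 + 55 + 21 + 5

The two numbers are 23585 and 32446, so their sum is 56031.
largest Fibonacci ≤ 56031 is 46368; 56031 − 46368 = 9663
largest Fibonacci ≤ 9663 is 6765; 9663 − 6765 = 2898
largest Fibonacci ≤ 2898 is 2584; 2898 − 2584 = 314
largest Fibonacci ≤ 314 is 233; 314 − 233 = 81
largest Fibonacci ≤ 81 is 55; 81 − 55 = 26
largest Fibonacci ≤ 26 is 21; 26 − 21 = 5
largest Fibonacci ≤ 5 is 5; 5 − 5 = 0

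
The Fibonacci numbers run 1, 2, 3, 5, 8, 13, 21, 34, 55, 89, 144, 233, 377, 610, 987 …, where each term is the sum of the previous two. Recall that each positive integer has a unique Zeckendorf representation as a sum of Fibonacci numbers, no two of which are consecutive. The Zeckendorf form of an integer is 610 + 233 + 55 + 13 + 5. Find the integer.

916

610 + 233 + 55 + 13 + 5 = 916.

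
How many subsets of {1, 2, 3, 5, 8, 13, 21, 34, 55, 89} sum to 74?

74 = 55+13+5+1 = 55+13+3+2+1 = 34+21+13+5+1 = 55+8+5+3+2+1 = … (2 more), for 6 in all.

6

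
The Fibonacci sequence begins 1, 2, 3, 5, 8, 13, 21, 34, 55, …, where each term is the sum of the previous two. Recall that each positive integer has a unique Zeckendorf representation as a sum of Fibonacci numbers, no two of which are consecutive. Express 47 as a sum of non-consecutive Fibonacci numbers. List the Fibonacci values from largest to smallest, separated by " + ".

47 − 34 = 13
13 − 13 = 0
So 47 = 34 + 13, with no two terms consecutive in the sequence.

34 + 13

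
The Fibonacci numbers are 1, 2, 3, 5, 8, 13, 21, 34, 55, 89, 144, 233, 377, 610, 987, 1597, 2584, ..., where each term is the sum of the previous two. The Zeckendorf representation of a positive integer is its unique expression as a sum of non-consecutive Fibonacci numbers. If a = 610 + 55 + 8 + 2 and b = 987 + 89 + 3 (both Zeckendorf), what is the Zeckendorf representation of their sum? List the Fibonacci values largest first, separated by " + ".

The two numbers are 675 and 1079, so their sum is 1754.
Repeatedly subtract the largest Fibonacci number that fits:
largest Fibonacci ≤ 1754 is 1597; 1754 − 1597 = 157
largest Fibonacci ≤ 157 is 144; 157 − 144 = 13
largest Fibonacci ≤ 13 is 13; 13 − 13 = 0

1597 + 144 + 13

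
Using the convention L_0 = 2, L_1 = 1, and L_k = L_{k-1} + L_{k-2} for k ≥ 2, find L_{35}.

20633239

Iterating the recurrence up to L_{28} = 710647 and L_{27} = 439204:
L_{29} = L_{28} + L_{27} = 710647 + 439204 = 1149851
L_{30} = L_{29} + L_{28} = 1149851 + 710647 = 1860498
L_{31} = L_{30} + L_{29} = 1860498 + 1149851 = 3010349
L_{32} = L_{31} + L_{30} = 3010349 + 1860498 = 4870847
L_{33} = L_{32} + L_{31} = 4870847 + 3010349 = 7881196
L_{34} = L_{33} + L_{32} = 7881196 + 4870847 = 12752043
L_{35} = L_{34} + L_{33} = 12752043 + 7881196 = 20633239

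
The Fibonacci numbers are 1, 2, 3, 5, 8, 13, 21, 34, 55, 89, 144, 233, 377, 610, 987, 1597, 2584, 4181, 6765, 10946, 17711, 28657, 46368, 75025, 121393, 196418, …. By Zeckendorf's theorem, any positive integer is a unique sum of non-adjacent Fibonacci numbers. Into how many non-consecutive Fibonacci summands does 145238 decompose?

7

Greedy algorithm:
largest Fibonacci ≤ 145238 is 121393; 145238 − 121393 = 23845
largest Fibonacci ≤ 23845 is 17711; 23845 − 17711 = 6134
largest Fibonacci ≤ 6134 is 4181; 6134 − 4181 = 1953
largest Fibonacci ≤ 1953 is 1597; 1953 − 1597 = 356
largest Fibonacci ≤ 356 is 233; 356 − 233 = 123
largest Fibonacci ≤ 123 is 89; 123 − 89 = 34
largest Fibonacci ≤ 34 is 34; 34 − 34 = 0
145238 = 121393 + 17711 + 4181 + 1597 + 233 + 89 + 34, which has 7 terms.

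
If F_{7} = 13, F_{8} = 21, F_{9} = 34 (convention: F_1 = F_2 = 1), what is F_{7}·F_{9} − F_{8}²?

13·34 − 21² = 442 − 441 = 1. (Cassini's identity: F_{k−1}F_{k+1} − F_k² = (−1)^k.)

1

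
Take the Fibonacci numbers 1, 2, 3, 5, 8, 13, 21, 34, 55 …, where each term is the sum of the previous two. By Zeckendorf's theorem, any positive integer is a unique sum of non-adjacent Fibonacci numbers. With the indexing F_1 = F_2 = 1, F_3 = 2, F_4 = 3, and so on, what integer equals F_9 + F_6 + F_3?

F_9 + F_6 + F_3 = 34 + 8 + 2 = 44.

44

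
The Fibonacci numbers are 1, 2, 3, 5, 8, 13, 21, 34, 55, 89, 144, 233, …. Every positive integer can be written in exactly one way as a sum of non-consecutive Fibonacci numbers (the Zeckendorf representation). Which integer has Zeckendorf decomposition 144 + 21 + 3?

144 + 21 + 3 = 168.

168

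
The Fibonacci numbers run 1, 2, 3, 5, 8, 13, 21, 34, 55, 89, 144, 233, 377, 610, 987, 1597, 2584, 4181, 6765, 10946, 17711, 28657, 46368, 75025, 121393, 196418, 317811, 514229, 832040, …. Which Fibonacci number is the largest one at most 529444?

514229

514229 ≤ 529444 < 832040, so the largest Fibonacci number not exceeding 529444 is 514229.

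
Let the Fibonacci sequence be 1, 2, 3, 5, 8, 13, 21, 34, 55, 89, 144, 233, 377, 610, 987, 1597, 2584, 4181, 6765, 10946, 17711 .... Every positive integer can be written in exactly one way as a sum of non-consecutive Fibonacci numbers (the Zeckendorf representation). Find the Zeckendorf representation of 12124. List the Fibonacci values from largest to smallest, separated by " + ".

Greedily peel off the largest Fibonacci term at each step:
take 10946 (≤ 12124); 12124 − 10946 = 1178
take 987 (≤ 1178); 1178 − 987 = 191
take 144 (≤ 191); 191 − 144 = 47
take 34 (≤ 47); 47 − 34 = 13
take 13 (≤ 13); 13 − 13 = 0
So 12124 = 10946 + 987 + 144 + 34 + 13, with no two terms consecutive in the sequence.

10946 + 987 + 144 + 34 + 13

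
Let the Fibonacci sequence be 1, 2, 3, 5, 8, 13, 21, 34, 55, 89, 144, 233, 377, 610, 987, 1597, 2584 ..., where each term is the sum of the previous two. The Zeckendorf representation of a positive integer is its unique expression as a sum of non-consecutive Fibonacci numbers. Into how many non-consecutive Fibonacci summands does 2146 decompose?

Repeatedly subtract the largest Fibonacci number that fits:
subtract 1597 from 2146: 549 remains
subtract 377 from 549: 172 remains
subtract 144 from 172: 28 remains
subtract 21 from 28: 7 remains
subtract 5 from 7: 2 remains
subtract 2 from 2: 0 remains
2146 = 1597 + 377 + 144 + 21 + 5 + 2, which has 6 terms.

6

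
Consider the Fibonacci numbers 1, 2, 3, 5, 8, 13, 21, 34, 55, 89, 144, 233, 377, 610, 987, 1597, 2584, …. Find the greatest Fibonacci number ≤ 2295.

1597

1597 ≤ 2295 < 2584, so the largest Fibonacci number not exceeding 2295 is 1597.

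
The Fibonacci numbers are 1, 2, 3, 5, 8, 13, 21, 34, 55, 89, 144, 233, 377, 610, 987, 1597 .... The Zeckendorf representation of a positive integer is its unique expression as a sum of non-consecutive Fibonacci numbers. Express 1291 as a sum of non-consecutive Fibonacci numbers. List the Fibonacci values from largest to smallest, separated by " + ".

987 + 233 + 55 + 13 + 3

subtract 987 from 1291: 304 remains
subtract 233 from 304: 71 remains
subtract 55 from 71: 16 remains
subtract 13 from 16: 3 remains
subtract 3 from 3: 0 remains
So 1291 = 987 + 233 + 55 + 13 + 3, with no two terms consecutive in the sequence.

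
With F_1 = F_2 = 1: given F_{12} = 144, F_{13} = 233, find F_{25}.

By the addition formula F_{m+n} = F_m F_{n+1} + F_{m−1} F_n with m=13, n=12: F_{25} = 233·233 + 144·144 = 54289 + 20736 = 75025.

75025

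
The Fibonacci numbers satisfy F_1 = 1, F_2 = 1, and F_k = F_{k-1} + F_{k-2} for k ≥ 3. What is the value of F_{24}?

Iterating the recurrence up to F_{20} = 6765 and F_{19} = 4181:
F_{21} = F_{20} + F_{19} = 6765 + 4181 = 10946
F_{22} = F_{21} + F_{20} = 10946 + 6765 = 17711
F_{23} = F_{22} + F_{21} = 17711 + 10946 = 28657
F_{24} = F_{23} + F_{22} = 28657 + 17711 = 46368

46368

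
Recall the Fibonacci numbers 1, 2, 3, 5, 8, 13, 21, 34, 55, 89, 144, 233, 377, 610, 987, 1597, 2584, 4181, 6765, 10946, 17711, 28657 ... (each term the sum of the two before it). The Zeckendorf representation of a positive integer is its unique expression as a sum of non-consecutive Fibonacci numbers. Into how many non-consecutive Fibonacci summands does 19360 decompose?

19360: greatest Fibonacci not exceeding it is 17711, leaving 1649
1649: greatest Fibonacci not exceeding it is 1597, leaving 52
52: greatest Fibonacci not exceeding it is 34, leaving 18
18: greatest Fibonacci not exceeding it is 13, leaving 5
5: greatest Fibonacci not exceeding it is 5, leaving 0
19360 = 17711 + 1597 + 34 + 13 + 5, which has 5 terms.

5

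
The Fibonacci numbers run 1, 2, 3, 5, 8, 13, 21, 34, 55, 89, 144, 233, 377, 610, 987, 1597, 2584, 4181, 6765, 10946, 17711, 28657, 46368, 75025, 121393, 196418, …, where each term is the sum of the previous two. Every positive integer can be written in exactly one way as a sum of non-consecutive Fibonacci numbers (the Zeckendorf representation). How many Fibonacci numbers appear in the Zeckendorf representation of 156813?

156813 − 121393 = 35420
35420 − 28657 = 6763
6763 − 4181 = 2582
2582 − 1597 = 985
985 − 610 = 375
375 − 233 = 142
142 − 89 = 53
53 − 34 = 19
19 − 13 = 6
6 − 5 = 1
1 − 1 = 0
156813 = 121393 + 28657 + 4181 + 1597 + 610 + 233 + 89 + 34 + 13 + 5 + 1, which has 11 terms.

11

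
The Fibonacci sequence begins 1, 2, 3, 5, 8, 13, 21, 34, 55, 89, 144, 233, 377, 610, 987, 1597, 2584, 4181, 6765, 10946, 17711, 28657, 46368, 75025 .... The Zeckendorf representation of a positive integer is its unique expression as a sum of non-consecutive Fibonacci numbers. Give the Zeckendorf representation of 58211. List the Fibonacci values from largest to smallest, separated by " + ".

46368 + 10946 + 610 + 233 + 34 + 13 + 5 + 2

Greedily peel off the largest Fibonacci term at each step:
46368 ≤ 58211 < 75025, so take 46368; remainder 11843
10946 ≤ 11843 < 17711, so take 10946; remainder 897
610 ≤ 897 < 987, so take 610; remainder 287
233 ≤ 287 < 377, so take 233; remainder 54
34 ≤ 54 < 55, so take 34; remainder 20
13 ≤ 20 < 21, so take 13; remainder 7
5 ≤ 7 < 8, so take 5; remainder 2
2 ≤ 2 < 3, so take 2; remainder 0
So 58211 = 46368 + 10946 + 610 + 233 + 34 + 13 + 5 + 2, with no two terms consecutive in the sequence.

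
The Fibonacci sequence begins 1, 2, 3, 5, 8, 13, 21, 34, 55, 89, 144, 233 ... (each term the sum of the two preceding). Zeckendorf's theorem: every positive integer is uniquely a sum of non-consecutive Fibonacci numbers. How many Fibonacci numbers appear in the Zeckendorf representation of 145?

Greedily peel off the largest Fibonacci term at each step:
144 ≤ 145 < 233, so take 144; remainder 1
1 ≤ 1 < 2, so take 1; remainder 0
145 = 144 + 1, which has 2 terms.

2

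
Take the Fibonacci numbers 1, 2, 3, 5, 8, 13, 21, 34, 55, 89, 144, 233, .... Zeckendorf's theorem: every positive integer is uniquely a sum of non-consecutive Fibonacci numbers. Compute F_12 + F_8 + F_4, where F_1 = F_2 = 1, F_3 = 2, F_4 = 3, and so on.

F_12 + F_8 + F_4 = 144 + 21 + 3 = 168.

168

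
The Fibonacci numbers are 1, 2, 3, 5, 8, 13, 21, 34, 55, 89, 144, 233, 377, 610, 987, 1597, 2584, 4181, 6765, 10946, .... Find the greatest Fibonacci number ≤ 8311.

6765

6765 ≤ 8311 < 10946, so the largest Fibonacci number not exceeding 8311 is 6765.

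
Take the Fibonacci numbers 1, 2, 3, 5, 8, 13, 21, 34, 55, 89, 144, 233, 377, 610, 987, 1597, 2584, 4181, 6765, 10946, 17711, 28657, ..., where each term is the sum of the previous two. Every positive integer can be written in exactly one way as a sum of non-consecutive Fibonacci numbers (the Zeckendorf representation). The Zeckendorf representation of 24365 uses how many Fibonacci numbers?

Greedy algorithm:
take 17711 (≤ 24365); 24365 − 17711 = 6654
take 4181 (≤ 6654); 6654 − 4181 = 2473
take 1597 (≤ 2473); 2473 − 1597 = 876
take 610 (≤ 876); 876 − 610 = 266
take 233 (≤ 266); 266 − 233 = 33
take 21 (≤ 33); 33 − 21 = 12
take 8 (≤ 12); 12 − 8 = 4
take 3 (≤ 4); 4 − 3 = 1
take 1 (≤ 1); 1 − 1 = 0
24365 = 17711 + 4181 + 1597 + 610 + 233 + 21 + 8 + 3 + 1, which has 9 terms.

9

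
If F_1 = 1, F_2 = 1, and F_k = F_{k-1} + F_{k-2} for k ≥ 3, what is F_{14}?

377

Iterating the recurrence up to F_{10} = 55 and F_{9} = 34:
F_{11} = F_{10} + F_{9} = 55 + 34 = 89
F_{12} = F_{11} + F_{10} = 89 + 55 = 144
F_{13} = F_{12} + F_{11} = 144 + 89 = 233
F_{14} = F_{13} + F_{12} = 233 + 144 = 377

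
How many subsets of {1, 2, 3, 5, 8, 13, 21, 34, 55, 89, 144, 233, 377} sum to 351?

351 = 233+89+21+8 = 233+89+21+5+3 = 233+55+34+21+8 = 233+89+21+5+2+1 = 233+89+13+8+5+3 = … (10 more), for 15 in all.

15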